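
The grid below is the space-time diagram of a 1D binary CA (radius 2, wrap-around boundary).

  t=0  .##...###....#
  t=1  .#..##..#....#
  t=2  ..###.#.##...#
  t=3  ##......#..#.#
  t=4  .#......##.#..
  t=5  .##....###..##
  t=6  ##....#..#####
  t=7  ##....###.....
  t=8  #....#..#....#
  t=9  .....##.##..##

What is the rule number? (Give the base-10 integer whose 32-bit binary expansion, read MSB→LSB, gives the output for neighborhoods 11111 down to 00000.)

  nb #####: next=.  (t=6,i=11, bit31=0)
  nb ####.: next=#  (t=6,i=0, bit30=1)
  nb ###.#: next=.  (t=2,i=4, bit29=0)
  nb ###..: next=#  (t=0,i=8, bit28=1)
  nb ##.##: next=#  (t=5,i=0, bit27=1)
  nb ##.#.: next=.  (t=2,i=5, bit26=0)
  nb ##..#: next=#  (t=1,i=6, bit25=1)
  nb ##...: next=.  (t=0,i=3, bit24=0)
  nb #.###: next=.  (t=3,i=13, bit23=0)
  nb #.##.: next=#  (t=0,i=1, bit22=1)
  nb #.#.#: next=.  (t=2,i=6, bit21=0)
  nb #.#..: next=.  (t=1,i=1, bit20=0)
  nb #..##: next=#  (t=1,i=3, bit19=1)
  nb #..#.: next=.  (t=1,i=7, bit18=0)
  nb #...#: next=#  (t=0,i=4, bit17=1)
  nb #....: next=.  (t=0,i=10, bit16=0)
  nb .####: next=.  (t=6,i=10, bit15=0)
  nb .###.: next=.  (t=0,i=7, bit14=0)
  nb .##.#: next=#  (t=4,i=9, bit13=1)
  nb .##..: next=.  (t=0,i=2, bit12=0)
  nb .#.##: next=.  (t=0,i=0, bit11=0)
  nb .#.#.: next=.  (t=1,i=0, bit10=0)
  nb .#..#: next=#  (t=1,i=2, bit9=1)
  nb .#...: next=#  (t=1,i=9, bit8=1)
  nb ..###: next=.  (t=0,i=6, bit7=0)
  nb ..##.: next=#  (t=1,i=4, bit6=1)
  nb ..#.#: next=#  (t=0,i=13, bit5=1)
  nb ..#..: next=#  (t=1,i=8, bit4=1)
  nb ...##: next=#  (t=0,i=5, bit3=1)
  nb ...#.: next=.  (t=0,i=12, bit2=0)
  nb ....#: next=.  (t=0,i=11, bit1=0)
  nb .....: next=.  (t=3,i=4, bit0=0)
  bits 01011010010010100010001101111000 = 1514808184

1514808184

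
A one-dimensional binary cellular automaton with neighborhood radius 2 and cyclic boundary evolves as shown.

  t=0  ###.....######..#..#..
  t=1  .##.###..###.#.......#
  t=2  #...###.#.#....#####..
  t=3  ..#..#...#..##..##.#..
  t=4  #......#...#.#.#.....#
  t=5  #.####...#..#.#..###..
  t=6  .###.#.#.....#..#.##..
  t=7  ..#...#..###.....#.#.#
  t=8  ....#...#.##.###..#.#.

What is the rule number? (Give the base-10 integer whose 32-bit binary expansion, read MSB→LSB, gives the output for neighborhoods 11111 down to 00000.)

2425084931

  ##### -> #   bit 31 = 1  t=0,i=10
  ####. -> .   bit 30 = 0  t=0,i=12
  ###.# -> .   bit 29 = 0  t=1,i=11
  ###.. -> #   bit 28 = 1  t=0,i=2
  ##.## -> .   bit 27 = 0  t=1,i=3
  ##.#. -> .   bit 26 = 0  t=1,i=12
  ##..# -> .   bit 25 = 0  t=0,i=14
  ##... -> .   bit 24 = 0  t=0,i=3
  #.### -> #   bit 23 = 1  t=1,i=4
  #.##. -> .   bit 22 = 0  t=1,i=1
  #.#.# -> .   bit 21 = 0  t=2,i=8
  #.#.. -> .   bit 20 = 0  t=1,i=13
  #..## -> #   bit 19 = 1  t=0,i=21
  #..#. -> .   bit 18 = 0  t=0,i=15
  #...# -> #   bit 17 = 1  t=2,i=2
  #.... -> #   bit 16 = 1  t=0,i=4
  .#### -> #   bit 15 = 1  t=0,i=9
  .###. -> #   bit 14 = 1  t=0,i=1
  .##.# -> .   bit 13 = 0  t=1,i=2
  .##.. -> #   bit 12 = 1  t=3,i=13
  .#.## -> #   bit 11 = 1  t=1,i=0
  .#.#. -> #   bit 10 = 1  t=2,i=9
  .#..# -> .   bit 9 = 0  t=0,i=17
  .#... -> .   bit 8 = 0  t=1,i=14
  ..### -> .   bit 7 = 0  t=0,i=0
  ..##. -> .   bit 6 = 0  t=3,i=12
  ..#.# -> .   bit 5 = 0  t=1,i=21
  ..#.. -> .   bit 4 = 0  t=0,i=16
  ...## -> .   bit 3 = 0  t=0,i=7
  ...#. -> .   bit 2 = 0  t=1,i=20
  ....# -> #   bit 1 = 1  t=0,i=6
  ..... -> #   bit 0 = 1  t=0,i=5
  bits 10010000100010111101110000000011 = 2425084931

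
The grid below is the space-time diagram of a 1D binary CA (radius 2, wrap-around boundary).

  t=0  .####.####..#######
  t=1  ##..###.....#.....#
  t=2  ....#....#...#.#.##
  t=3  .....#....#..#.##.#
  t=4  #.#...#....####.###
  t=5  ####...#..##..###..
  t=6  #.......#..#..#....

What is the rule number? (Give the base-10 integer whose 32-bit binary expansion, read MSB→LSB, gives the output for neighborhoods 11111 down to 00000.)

750009257

  [31] ##### => .  t=0,i=14
  [30] ####. => .  t=0,i=3
  [29] ###.# => #  t=0,i=4
  [28] ###.. => .  t=0,i=9
  [27] ##.## => #  t=0,i=0
  [26] ##.#. => #  t=3,i=17
  [25] ##..# => .  t=0,i=10
  [24] ##... => .  t=1,i=7
  [23] #.### => #  t=0,i=1
  [22] #.##. => .  t=2,i=17
  [21] #.#.# => #  t=2,i=15
  [20] #.#.. => #  t=3,i=18
  [19] #..## => .  t=0,i=11
  [18] #..#. => #  t=3,i=12
  [17] #...# => .  t=2,i=11
  [16] #.... => .  t=1,i=8
  [15] .#### => .  t=0,i=2
  [14] .###. => .  t=1,i=0
  [13] .##.# => #  t=3,i=16
  [12] .##.. => #  t=2,i=18
  [11] .#.## => #  t=2,i=16
  [10] .#.#. => .  t=2,i=14
  [9] .#..# => #  t=3,i=11
  [8] .#... => #  t=1,i=13
  [7] ..### => #  t=0,i=12
  [6] ..##. => .  t=5,i=10
  [5] ..#.# => #  t=2,i=13
  [4] ..#.. => .  t=1,i=12
  [3] ...## => #  t=1,i=17
  [2] ...#. => .  t=1,i=11
  [1] ....# => .  t=1,i=10
  [0] ..... => #  t=1,i=9
  bits 00101100101101000011101110101001 = 750009257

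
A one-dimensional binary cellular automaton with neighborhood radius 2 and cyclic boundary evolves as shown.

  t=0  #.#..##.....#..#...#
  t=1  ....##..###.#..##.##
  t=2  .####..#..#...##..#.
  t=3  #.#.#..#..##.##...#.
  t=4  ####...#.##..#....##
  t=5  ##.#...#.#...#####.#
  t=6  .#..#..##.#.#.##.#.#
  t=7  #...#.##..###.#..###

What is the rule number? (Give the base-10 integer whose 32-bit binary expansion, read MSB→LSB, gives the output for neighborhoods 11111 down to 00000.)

2968094075

  #####|#  b31=1 t=4,i=0
  ####.|.  b30=0 t=2,i=3
  ###.#|#  b29=1 t=1,i=10
  ###..|#  b28=1 t=2,i=4
  ##.##|.  b27=0 t=1,i=17
  ##.#.|.  b26=0 t=0,i=1
  ##..#|.  b25=0 t=1,i=6
  ##...|.  b24=0 t=0,i=7
  #.###|#  b23=1 t=5,i=19
  #.##.|#  b22=1 t=1,i=18
  #.#.#|#  b21=1 t=3,i=0
  #.#..|.  b20=0 t=0,i=2
  #..##|#  b19=1 t=0,i=4
  #..#.|.  b18=0 t=0,i=14
  #...#|.  b17=0 t=0,i=17
  #....|#  b16=1 t=0,i=8
  .####|#  b15=1 t=2,i=2
  .###.|.  b14=0 t=1,i=9
  .##.#|.  b13=0 t=0,i=0
  .##..|.  b12=0 t=0,i=6
  .#.##|.  b11=0 t=4,i=8
  .#.#.|#  b10=1 t=3,i=1
  .#..#|.  b9=0 t=0,i=3
  .#...|#  b8=1 t=0,i=16
  ..###|.  b7=0 t=1,i=8
  ..##.|#  b6=1 t=0,i=5
  ..#.#|#  b5=1 t=3,i=18
  ..#..|#  b4=1 t=0,i=12
  ...##|#  b3=1 t=0,i=18
  ...#.|.  b2=0 t=0,i=11
  ....#|#  b1=1 t=0,i=10
  .....|#  b0=1 t=0,i=9
  bits 10110000111010011000010101111011 = 2968094075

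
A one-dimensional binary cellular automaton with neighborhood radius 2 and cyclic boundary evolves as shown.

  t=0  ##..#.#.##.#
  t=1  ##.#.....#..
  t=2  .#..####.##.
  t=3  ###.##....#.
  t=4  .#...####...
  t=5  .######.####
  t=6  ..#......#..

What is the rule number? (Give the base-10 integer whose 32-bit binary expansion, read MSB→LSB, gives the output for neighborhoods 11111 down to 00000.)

285733787

  [31] ##### => .  t=5,i=3
  [30] ####. => .  t=2,i=6
  [29] ###.# => .  t=2,i=7
  [28] ###.. => #  t=0,i=1
  [27] ##.## => .  t=0,i=10
  [26] ##.#. => .  t=1,i=2
  [25] ##..# => .  t=0,i=2
  [24] ##... => #  t=3,i=6
  [23] #.### => .  t=0,i=11
  [22] #.##. => .  t=0,i=8
  [21] #.#.# => .  t=0,i=6
  [20] #.#.. => .  t=1,i=3
  [19] #..## => .  t=1,i=11
  [18] #..#. => #  t=0,i=3
  [17] #...# => #  t=4,i=3
  [16] #.... => #  t=1,i=5
  [15] .#### => #  t=2,i=5
  [14] .###. => #  t=0,i=0
  [13] .##.# => #  t=0,i=9
  [12] .##.. => #  t=2,i=10
  [11] .#.## => .  t=0,i=7
  [10] .#.#. => .  t=0,i=5
  [9] .#..# => #  t=1,i=10
  [8] .#... => #  t=1,i=4
  [7] ..### => #  t=2,i=4
  [6] ..##. => .  t=1,i=0
  [5] ..#.# => .  t=0,i=4
  [4] ..#.. => #  t=1,i=9
  [3] ...## => #  t=4,i=4
  [2] ...#. => .  t=1,i=8
  [1] ....# => #  t=1,i=7
  [0] ..... => #  t=1,i=6
  bits 00010001000001111111001110011011 = 285733787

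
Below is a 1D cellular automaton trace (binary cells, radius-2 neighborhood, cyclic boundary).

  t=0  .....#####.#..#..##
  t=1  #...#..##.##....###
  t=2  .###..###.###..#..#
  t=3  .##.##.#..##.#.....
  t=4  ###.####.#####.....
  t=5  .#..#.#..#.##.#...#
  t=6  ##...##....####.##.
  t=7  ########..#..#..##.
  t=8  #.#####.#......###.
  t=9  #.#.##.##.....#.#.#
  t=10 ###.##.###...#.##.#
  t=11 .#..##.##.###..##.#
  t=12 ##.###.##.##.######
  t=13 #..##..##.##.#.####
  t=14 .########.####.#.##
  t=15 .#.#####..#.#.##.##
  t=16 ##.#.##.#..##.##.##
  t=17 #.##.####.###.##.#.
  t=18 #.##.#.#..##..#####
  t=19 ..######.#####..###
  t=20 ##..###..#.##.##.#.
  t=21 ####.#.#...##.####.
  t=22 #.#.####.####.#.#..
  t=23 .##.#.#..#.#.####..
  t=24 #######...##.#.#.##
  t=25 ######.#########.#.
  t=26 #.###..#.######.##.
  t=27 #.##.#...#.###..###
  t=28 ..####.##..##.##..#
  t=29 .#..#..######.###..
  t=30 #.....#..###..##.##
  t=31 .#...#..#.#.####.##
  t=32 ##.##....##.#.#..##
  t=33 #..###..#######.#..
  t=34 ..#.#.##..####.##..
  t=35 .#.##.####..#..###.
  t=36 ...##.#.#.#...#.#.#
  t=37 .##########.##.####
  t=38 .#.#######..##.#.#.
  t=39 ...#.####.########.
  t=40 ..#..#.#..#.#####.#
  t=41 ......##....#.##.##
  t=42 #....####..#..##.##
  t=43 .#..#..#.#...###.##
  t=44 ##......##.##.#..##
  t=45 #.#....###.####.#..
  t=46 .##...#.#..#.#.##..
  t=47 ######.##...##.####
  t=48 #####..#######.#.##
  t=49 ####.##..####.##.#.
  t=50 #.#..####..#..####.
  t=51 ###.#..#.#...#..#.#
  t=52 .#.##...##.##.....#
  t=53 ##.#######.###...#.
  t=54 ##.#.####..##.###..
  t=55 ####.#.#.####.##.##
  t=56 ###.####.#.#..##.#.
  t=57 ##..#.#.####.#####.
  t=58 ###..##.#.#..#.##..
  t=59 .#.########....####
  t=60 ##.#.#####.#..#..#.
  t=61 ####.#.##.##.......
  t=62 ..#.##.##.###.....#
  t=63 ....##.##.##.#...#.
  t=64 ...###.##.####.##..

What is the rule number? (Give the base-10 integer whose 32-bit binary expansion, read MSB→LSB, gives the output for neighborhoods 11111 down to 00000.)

3355079756

  [31] ##### => #  t=0,i=7
  [30] ####. => #  t=0,i=8
  [29] ###.# => .  t=0,i=9
  [28] ###.. => .  t=1,i=0
  [27] ##.## => .  t=1,i=9
  [26] ##.#. => #  t=0,i=10
  [25] ##..# => #  t=2,i=4
  [24] ##... => #  t=0,i=0
  [23] #.### => #  t=2,i=1
  [22] #.##. => #  t=1,i=10
  [21] #.#.# => #  t=8,i=0
  [20] #.#.. => #  t=0,i=11
  [19] #..## => #  t=0,i=16
  [18] #..#. => .  t=0,i=13
  [17] #...# => #  t=1,i=2
  [16] #.... => .  t=0,i=1
  [15] .#### => .  t=0,i=6
  [14] .###. => #  t=2,i=2
  [13] .##.# => #  t=1,i=8
  [12] .##.. => #  t=0,i=18
  [11] .#.## => .  t=2,i=0
  [10] .#.#. => #  t=5,i=0
  [9] .#..# => .  t=0,i=12
  [8] .#... => .  t=3,i=14
  [7] ..### => .  t=0,i=5
  [6] ..##. => #  t=0,i=17
  [5] ..#.# => .  t=2,i=18
  [4] ..#.. => .  t=0,i=14
  [3] ...## => #  t=0,i=4
  [2] ...#. => #  t=1,i=3
  [1] ....# => .  t=0,i=3
  [0] ..... => .  t=0,i=2
  bits 11000111111110100111010001001100 = 3355079756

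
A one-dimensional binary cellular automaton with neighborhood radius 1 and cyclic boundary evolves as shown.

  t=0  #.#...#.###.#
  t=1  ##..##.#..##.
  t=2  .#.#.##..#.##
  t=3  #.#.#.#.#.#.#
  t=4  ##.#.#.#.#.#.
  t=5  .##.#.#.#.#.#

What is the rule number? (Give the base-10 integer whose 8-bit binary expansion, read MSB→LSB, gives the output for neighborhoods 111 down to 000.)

  ### -> .   bit 7 = 0  t=0,i=9
  ##. -> #   bit 6 = 1  t=0,i=0
  #.# -> #   bit 5 = 1  t=0,i=1
  #.. -> .   bit 4 = 0  t=0,i=3
  .## -> .   bit 3 = 0  t=0,i=8
  .#. -> .   bit 2 = 0  t=0,i=2
  ..# -> #   bit 1 = 1  t=0,i=5
  ... -> #   bit 0 = 1  t=0,i=4
  bits 01100011 = 99

99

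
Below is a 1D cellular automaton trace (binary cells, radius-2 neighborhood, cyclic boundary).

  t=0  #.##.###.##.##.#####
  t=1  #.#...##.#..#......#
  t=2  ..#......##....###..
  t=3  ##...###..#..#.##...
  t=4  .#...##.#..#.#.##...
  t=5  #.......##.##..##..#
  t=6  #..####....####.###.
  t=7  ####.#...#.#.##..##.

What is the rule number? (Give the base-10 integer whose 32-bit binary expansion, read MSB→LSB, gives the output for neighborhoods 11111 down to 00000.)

1649956519

  [31] ##### => .  t=0,i=17
  [30] ####. => #  t=0,i=19
  [29] ###.# => #  t=0,i=0
  [28] ###.. => .  t=2,i=17
  [27] ##.## => .  t=0,i=1
  [26] ##.#. => .  t=1,i=1
  [25] ##..# => #  t=3,i=8
  [24] ##... => .  t=2,i=11
  [23] #.### => .  t=0,i=5
  [22] #.##. => #  t=0,i=2
  [21] #.#.# => .  t=4,i=13
  [20] #.#.. => #  t=1,i=2
  [19] #..## => #  t=5,i=14
  [18] #..#. => .  t=1,i=11
  [17] #...# => .  t=1,i=4
  [16] #.... => .  t=1,i=14
  [15] .#### => .  t=0,i=16
  [14] .###. => #  t=0,i=6
  [13] .##.# => .  t=0,i=3
  [12] .##.. => #  t=2,i=10
  [11] .#.## => .  t=3,i=14
  [10] .#.#. => #  t=4,i=12
  [9] .#..# => #  t=1,i=10
  [8] .#... => .  t=1,i=3
  [7] ..### => #  t=2,i=15
  [6] ..##. => .  t=1,i=6
  [5] ..#.# => #  t=3,i=13
  [4] ..#.. => .  t=1,i=12
  [3] ...## => .  t=1,i=5
  [2] ...#. => #  t=2,i=1
  [1] ....# => #  t=1,i=17
  [0] ..... => #  t=1,i=15
  bits 01100010010110000101011010100111 = 1649956519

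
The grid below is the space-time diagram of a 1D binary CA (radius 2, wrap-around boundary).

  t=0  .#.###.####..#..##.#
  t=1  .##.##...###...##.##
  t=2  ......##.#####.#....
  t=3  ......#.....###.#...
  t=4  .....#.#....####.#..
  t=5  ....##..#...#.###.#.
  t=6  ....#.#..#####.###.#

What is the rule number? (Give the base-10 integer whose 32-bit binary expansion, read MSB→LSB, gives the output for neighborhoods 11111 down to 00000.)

1999260132

  #####|.  b31=0 t=2,i=11
  ####.|#  b30=1 t=0,i=9
  ###.#|#  b29=1 t=0,i=5
  ###..|#  b28=1 t=0,i=10
  ##.##|.  b27=0 t=0,i=6
  ##.#.|#  b26=1 t=0,i=18
  ##..#|#  b25=1 t=0,i=11
  ##...|#  b24=1 t=1,i=6
  #.###|.  b23=0 t=0,i=3
  #.##.|.  b22=0 t=1,i=1
  #.#.#|#  b21=1 t=0,i=1
  #.#..|.  b20=0 t=2,i=15
  #..##|#  b19=1 t=0,i=15
  #..#.|.  b18=0 t=0,i=12
  #...#|#  b17=1 t=1,i=7
  #....|.  b16=0 t=2,i=17
  .####|.  b15=0 t=0,i=8
  .###.|#  b14=1 t=0,i=4
  .##.#|.  b13=0 t=0,i=17
  .##..|.  b12=0 t=1,i=5
  .#.##|#  b11=1 t=0,i=2
  .#.#.|.  b10=0 t=0,i=0
  .#..#|.  b9=0 t=0,i=14
  .#...|#  b8=1 t=2,i=16
  ..###|#  b7=1 t=1,i=9
  ..##.|#  b6=1 t=0,i=16
  ..#.#|#  b5=1 t=4,i=5
  ..#..|.  b4=0 t=0,i=13
  ...##|.  b3=0 t=1,i=8
  ...#.|#  b2=1 t=3,i=5
  ....#|.  b1=0 t=2,i=4
  .....|.  b0=0 t=2,i=0
  bits 01110111001010100100100111100100 = 1999260132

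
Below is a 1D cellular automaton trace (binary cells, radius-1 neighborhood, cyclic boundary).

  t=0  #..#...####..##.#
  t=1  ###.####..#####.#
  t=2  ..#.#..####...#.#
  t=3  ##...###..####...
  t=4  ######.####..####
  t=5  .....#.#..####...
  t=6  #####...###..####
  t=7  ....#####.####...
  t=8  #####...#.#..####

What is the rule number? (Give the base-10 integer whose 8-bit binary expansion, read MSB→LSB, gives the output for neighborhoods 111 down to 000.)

  [7] ### => .  t=0,i=8
  [6] ##. => #  t=0,i=0
  [5] #.# => .  t=0,i=15
  [4] #.. => #  t=0,i=1
  [3] .## => #  t=0,i=7
  [2] .#. => .  t=0,i=3
  [1] ..# => #  t=0,i=2
  [0] ... => #  t=0,i=5
  bits 01011011 = 91

91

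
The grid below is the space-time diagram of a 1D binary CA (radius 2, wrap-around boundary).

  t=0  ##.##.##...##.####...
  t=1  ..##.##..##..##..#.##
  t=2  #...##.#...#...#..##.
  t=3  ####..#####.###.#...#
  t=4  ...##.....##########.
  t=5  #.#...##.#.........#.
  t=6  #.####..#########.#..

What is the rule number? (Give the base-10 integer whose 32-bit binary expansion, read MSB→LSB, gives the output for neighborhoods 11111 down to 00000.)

  nb #####: next=.  (t=3,i=1, bit31=0)
  nb ####.: next=.  (t=0,i=16, bit30=0)
  nb ###.#: next=#  (t=3,i=10, bit29=1)
  nb ###..: next=#  (t=0,i=17, bit28=1)
  nb ##.##: next=#  (t=0,i=2, bit27=1)
  nb ##.#.: next=#  (t=2,i=6, bit26=1)
  nb ##..#: next=#  (t=1,i=0, bit25=1)
  nb ##...: next=.  (t=0,i=8, bit24=0)
  nb #.###: next=#  (t=0,i=14, bit23=1)
  nb #.##.: next=#  (t=0,i=3, bit22=1)
  nb #.#.#: next=#  (t=5,i=0, bit21=1)
  nb #.#..: next=#  (t=2,i=0, bit20=1)
  nb #..##: next=.  (t=1,i=1, bit19=0)
  nb #..#.: next=.  (t=1,i=16, bit18=0)
  nb #...#: next=#  (t=0,i=9, bit17=1)
  nb #....: next=#  (t=4,i=0, bit16=1)
  nb .####: next=.  (t=0,i=15, bit15=0)
  nb .###.: next=#  (t=3,i=13, bit14=1)
  nb .##.#: next=.  (t=0,i=1, bit13=0)
  nb .##..: next=.  (t=0,i=7, bit12=0)
  nb .#.##: next=#  (t=1,i=18, bit11=1)
  nb .#.#.: next=.  (t=5,i=1, bit10=0)
  nb .#..#: next=#  (t=2,i=16, bit9=1)
  nb .#...: next=#  (t=2,i=1, bit8=1)
  nb ..###: next=.  (t=3,i=6, bit7=0)
  nb ..##.: next=.  (t=0,i=0, bit6=0)
  nb ..#.#: next=.  (t=1,i=17, bit5=0)
  nb ..#..: next=.  (t=2,i=11, bit4=0)
  nb ...##: next=#  (t=0,i=10, bit3=1)
  nb ...#.: next=#  (t=2,i=10, bit2=1)
  nb ....#: next=.  (t=4,i=1, bit1=0)
  nb .....: next=#  (t=4,i=7, bit0=1)
  bits 00111110111100110100101100001101 = 1056131853

1056131853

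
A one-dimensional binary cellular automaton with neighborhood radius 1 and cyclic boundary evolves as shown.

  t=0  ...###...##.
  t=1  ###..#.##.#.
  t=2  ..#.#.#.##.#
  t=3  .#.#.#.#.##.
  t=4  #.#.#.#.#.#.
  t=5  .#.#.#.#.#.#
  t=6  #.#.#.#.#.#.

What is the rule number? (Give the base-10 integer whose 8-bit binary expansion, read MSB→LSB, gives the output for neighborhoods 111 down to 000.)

99

  nb ###: next=.  (t=0,i=4, bit7=0)
  nb ##.: next=#  (t=0,i=5, bit6=1)
  nb #.#: next=#  (t=1,i=6, bit5=1)
  nb #..: next=.  (t=0,i=6, bit4=0)
  nb .##: next=.  (t=0,i=3, bit3=0)
  nb .#.: next=.  (t=1,i=5, bit2=0)
  nb ..#: next=#  (t=0,i=2, bit1=1)
  nb ...: next=#  (t=0,i=0, bit0=1)
  bits 01100011 = 99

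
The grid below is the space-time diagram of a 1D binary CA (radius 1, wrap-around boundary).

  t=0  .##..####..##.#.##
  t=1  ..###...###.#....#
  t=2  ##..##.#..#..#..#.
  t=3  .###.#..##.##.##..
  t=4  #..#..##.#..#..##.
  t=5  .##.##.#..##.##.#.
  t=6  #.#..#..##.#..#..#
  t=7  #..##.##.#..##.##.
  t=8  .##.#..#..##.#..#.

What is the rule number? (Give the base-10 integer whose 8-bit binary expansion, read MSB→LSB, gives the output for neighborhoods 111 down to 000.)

82

  nb ###: next=.  (t=0,i=6, bit7=0)
  nb ##.: next=#  (t=0,i=2, bit6=1)
  nb #.#: next=.  (t=0,i=0, bit5=0)
  nb #..: next=#  (t=0,i=3, bit4=1)
  nb .##: next=.  (t=0,i=1, bit3=0)
  nb .#.: next=.  (t=0,i=14, bit2=0)
  nb ..#: next=#  (t=0,i=4, bit1=1)
  nb ...: next=.  (t=1,i=6, bit0=0)
  bits 01010010 = 82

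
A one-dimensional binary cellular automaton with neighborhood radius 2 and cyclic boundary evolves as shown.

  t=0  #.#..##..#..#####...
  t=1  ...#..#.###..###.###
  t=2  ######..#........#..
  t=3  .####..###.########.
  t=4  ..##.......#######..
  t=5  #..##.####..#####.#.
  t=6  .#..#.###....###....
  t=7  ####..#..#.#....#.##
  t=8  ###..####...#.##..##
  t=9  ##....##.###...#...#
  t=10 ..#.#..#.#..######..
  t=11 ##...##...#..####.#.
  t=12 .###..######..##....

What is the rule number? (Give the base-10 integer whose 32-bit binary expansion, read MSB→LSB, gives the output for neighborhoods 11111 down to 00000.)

3246830359

  #####|#  b31=1 t=0,i=14
  ####.|#  b30=1 t=0,i=15
  ###.#|.  b29=0 t=1,i=15
  ###..|.  b28=0 t=0,i=16
  ##.##|.  b27=0 t=1,i=16
  ##.#.|.  b26=0 t=5,i=17
  ##..#|.  b25=0 t=0,i=7
  ##...|#  b24=1 t=0,i=17
  #.###|#  b23=1 t=1,i=8
  #.##.|.  b22=0 t=8,i=14
  #.#.#|.  b21=0 t=5,i=18
  #.#..|.  b20=0 t=0,i=2
  #..##|.  b19=0 t=0,i=4
  #..#.|#  b18=1 t=0,i=8
  #...#|#  b17=1 t=0,i=18
  #....|.  b16=0 t=2,i=10
  .####|#  b15=1 t=0,i=13
  .###.|.  b14=0 t=1,i=9
  .##.#|#  b13=1 t=5,i=4
  .##..|#  b12=1 t=0,i=6
  .#.##|.  b11=0 t=1,i=7
  .#.#.|.  b10=0 t=0,i=1
  .#..#|#  b9=1 t=0,i=3
  .#...|#  b8=1 t=2,i=9
  ..###|.  b7=0 t=0,i=12
  ..##.|.  b6=0 t=0,i=5
  ..#.#|.  b5=0 t=0,i=0
  ..#..|#  b4=1 t=0,i=9
  ...##|.  b3=0 t=4,i=1
  ...#.|#  b2=1 t=0,i=19
  ....#|#  b1=1 t=2,i=15
  .....|#  b0=1 t=2,i=11
  bits 11000001100001101011001100010111 = 3246830359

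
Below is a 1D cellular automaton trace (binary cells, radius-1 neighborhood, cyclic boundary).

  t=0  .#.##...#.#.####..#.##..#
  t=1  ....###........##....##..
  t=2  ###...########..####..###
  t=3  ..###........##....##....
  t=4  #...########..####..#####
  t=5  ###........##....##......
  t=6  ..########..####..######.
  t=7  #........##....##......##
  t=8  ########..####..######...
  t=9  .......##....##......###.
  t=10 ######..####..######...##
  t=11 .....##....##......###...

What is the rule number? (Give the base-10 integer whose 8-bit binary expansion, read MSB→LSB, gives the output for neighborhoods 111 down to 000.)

  ###|.  b7=0 t=0,i=13
  ##.|#  b6=1 t=0,i=4
  #.#|.  b5=0 t=0,i=0
  #..|#  b4=1 t=0,i=5
  .##|.  b3=0 t=0,i=3
  .#.|.  b2=0 t=0,i=1
  ..#|.  b1=0 t=0,i=7
  ...|#  b0=1 t=0,i=6
  bits 01010001 = 81

81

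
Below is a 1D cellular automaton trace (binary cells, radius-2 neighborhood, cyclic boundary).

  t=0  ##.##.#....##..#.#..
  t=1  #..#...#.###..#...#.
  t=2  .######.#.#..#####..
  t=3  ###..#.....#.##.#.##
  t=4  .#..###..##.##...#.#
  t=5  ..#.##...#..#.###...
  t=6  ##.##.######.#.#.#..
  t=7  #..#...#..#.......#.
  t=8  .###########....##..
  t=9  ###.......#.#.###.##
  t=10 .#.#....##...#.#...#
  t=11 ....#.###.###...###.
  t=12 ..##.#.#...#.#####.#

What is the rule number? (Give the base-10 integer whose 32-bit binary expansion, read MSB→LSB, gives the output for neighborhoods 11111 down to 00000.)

1095158750

  #####|.  b31=0 t=2,i=3
  ####.|#  b30=1 t=2,i=5
  ###.#|.  b29=0 t=2,i=6
  ###..|.  b28=0 t=1,i=11
  ##.##|.  b27=0 t=0,i=2
  ##.#.|.  b26=0 t=0,i=5
  ##..#|.  b25=0 t=0,i=13
  ##...|#  b24=1 t=2,i=18
  #.###|.  b23=0 t=1,i=9
  #.##.|#  b22=1 t=0,i=3
  #.#.#|.  b21=0 t=2,i=8
  #.#..|.  b20=0 t=0,i=6
  #..##|.  b19=0 t=0,i=19
  #..#.|#  b18=1 t=0,i=14
  #...#|#  b17=1 t=1,i=5
  #....|.  b16=0 t=0,i=8
  .####|#  b15=1 t=2,i=2
  .###.|#  b14=1 t=1,i=10
  .##.#|.  b13=0 t=0,i=1
  .##..|.  b12=0 t=0,i=12
  .#.##|#  b11=1 t=1,i=8
  .#.#.|.  b10=0 t=0,i=16
  .#..#|#  b9=1 t=0,i=18
  .#...|#  b8=1 t=0,i=7
  ..###|#  b7=1 t=2,i=1
  ..##.|#  b6=1 t=0,i=0
  ..#.#|.  b5=0 t=0,i=15
  ..#..|#  b4=1 t=1,i=3
  ...##|#  b3=1 t=0,i=10
  ...#.|#  b2=1 t=1,i=6
  ....#|#  b1=1 t=0,i=9
  .....|.  b0=0 t=3,i=8
  bits 01000001010001101100101111011110 = 1095158750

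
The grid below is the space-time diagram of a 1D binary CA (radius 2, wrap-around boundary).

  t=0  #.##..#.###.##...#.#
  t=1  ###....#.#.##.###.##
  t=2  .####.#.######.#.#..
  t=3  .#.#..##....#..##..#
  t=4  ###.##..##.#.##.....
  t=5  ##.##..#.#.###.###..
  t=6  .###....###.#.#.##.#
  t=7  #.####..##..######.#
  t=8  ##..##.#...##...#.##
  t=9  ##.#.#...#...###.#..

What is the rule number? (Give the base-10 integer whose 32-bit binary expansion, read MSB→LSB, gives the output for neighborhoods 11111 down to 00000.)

1500212869

  ##### -> .   bit 31 = 0  t=1,i=0
  ####. -> #   bit 30 = 1  t=1,i=1
  ###.# -> .   bit 29 = 0  t=0,i=10
  ###.. -> #   bit 28 = 1  t=1,i=2
  ##.## -> #   bit 27 = 1  t=0,i=1
  ##.#. -> .   bit 26 = 0  t=2,i=5
  ##..# -> .   bit 25 = 0  t=0,i=4
  ##... -> #   bit 24 = 1  t=0,i=14
  #.### -> .   bit 23 = 0  t=0,i=8
  #.##. -> #   bit 22 = 1  t=0,i=2
  #.#.# -> #   bit 21 = 1  t=1,i=9
  #.#.. -> .   bit 20 = 0  t=2,i=17
  #..## -> #   bit 19 = 1  t=3,i=5
  #..#. -> .   bit 18 = 0  t=0,i=5
  #...# -> #   bit 17 = 1  t=0,i=15
  #.... -> #   bit 16 = 1  t=1,i=4
  .#### -> .   bit 15 = 0  t=1,i=19
  .###. -> #   bit 14 = 1  t=0,i=9
  .##.# -> #   bit 13 = 1  t=0,i=0
  .##.. -> .   bit 12 = 0  t=0,i=3
  .#.## -> #   bit 11 = 1  t=0,i=7
  .#.#. -> #   bit 10 = 1  t=1,i=8
  .#..# -> #   bit 9 = 1  t=3,i=4
  .#... -> .   bit 8 = 0  t=2,i=18
  ..### -> #   bit 7 = 1  t=2,i=1
  ..##. -> .   bit 6 = 0  t=3,i=6
  ..#.# -> .   bit 5 = 0  t=0,i=6
  ..#.. -> .   bit 4 = 0  t=3,i=12
  ...## -> .   bit 3 = 0  t=2,i=0
  ...#. -> #   bit 2 = 1  t=0,i=16
  ....# -> .   bit 1 = 0  t=1,i=5
  ..... -> #   bit 0 = 1  t=4,i=17
  bits 01011001011010110110111010000101 = 1500212869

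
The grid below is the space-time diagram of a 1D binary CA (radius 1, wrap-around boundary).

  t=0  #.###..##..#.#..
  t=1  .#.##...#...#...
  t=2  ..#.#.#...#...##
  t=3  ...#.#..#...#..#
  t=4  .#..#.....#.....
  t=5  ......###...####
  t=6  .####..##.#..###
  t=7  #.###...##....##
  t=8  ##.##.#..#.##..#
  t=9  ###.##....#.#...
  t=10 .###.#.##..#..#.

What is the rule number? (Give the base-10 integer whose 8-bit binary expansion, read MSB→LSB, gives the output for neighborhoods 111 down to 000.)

225

  ###|#  b7=1 t=0,i=3
  ##.|#  b6=1 t=0,i=4
  #.#|#  b5=1 t=0,i=1
  #..|.  b4=0 t=0,i=5
  .##|.  b3=0 t=0,i=2
  .#.|.  b2=0 t=0,i=0
  ..#|.  b1=0 t=0,i=6
  ...|#  b0=1 t=1,i=6
  bits 11100001 = 225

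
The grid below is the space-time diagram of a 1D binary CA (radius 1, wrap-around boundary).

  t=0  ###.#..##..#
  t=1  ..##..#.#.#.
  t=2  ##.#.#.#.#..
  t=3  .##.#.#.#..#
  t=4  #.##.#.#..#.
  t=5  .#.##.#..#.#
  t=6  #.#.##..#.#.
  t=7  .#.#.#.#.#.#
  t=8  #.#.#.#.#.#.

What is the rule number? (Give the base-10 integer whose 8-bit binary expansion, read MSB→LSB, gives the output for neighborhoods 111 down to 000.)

99

  [7] ### => .  t=0,i=0
  [6] ##. => #  t=0,i=2
  [5] #.# => #  t=0,i=3
  [4] #.. => .  t=0,i=5
  [3] .## => .  t=0,i=7
  [2] .#. => .  t=0,i=4
  [1] ..# => #  t=0,i=6
  [0] ... => #  t=1,i=0
  bits 01100011 = 99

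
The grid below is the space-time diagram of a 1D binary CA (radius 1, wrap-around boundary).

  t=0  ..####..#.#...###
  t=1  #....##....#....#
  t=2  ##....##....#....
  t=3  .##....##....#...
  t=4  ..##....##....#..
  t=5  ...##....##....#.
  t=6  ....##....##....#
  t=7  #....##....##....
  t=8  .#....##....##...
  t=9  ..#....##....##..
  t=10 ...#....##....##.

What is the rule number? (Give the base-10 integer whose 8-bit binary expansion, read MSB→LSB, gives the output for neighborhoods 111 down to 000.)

80

  [7] ### => .  t=0,i=3
  [6] ##. => #  t=0,i=5
  [5] #.# => .  t=0,i=9
  [4] #.. => #  t=0,i=0
  [3] .## => .  t=0,i=2
  [2] .#. => .  t=0,i=8
  [1] ..# => .  t=0,i=1
  [0] ... => .  t=0,i=12
  bits 01010000 = 80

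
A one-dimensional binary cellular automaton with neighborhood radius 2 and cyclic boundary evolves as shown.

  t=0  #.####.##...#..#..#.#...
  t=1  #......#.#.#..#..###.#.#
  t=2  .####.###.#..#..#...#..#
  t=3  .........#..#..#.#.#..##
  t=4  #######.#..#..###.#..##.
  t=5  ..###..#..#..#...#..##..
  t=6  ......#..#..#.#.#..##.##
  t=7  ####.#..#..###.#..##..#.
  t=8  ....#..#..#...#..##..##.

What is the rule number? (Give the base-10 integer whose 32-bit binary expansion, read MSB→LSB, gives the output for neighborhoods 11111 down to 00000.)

  ##### -> #   bit 31 = 1  t=4,i=2
  ####. -> .   bit 30 = 0  t=0,i=4
  ###.# -> .   bit 29 = 0  t=0,i=5
  ###.. -> .   bit 28 = 0  t=5,i=4
  ##.## -> .   bit 27 = 0  t=0,i=6
  ##.#. -> #   bit 26 = 1  t=1,i=20
  ##..# -> .   bit 25 = 0  t=5,i=5
  ##... -> #   bit 24 = 1  t=0,i=9
  #.### -> .   bit 23 = 0  t=0,i=2
  #.##. -> #   bit 22 = 1  t=0,i=7
  #.#.# -> .   bit 21 = 0  t=1,i=9
  #.#.. -> .   bit 20 = 0  t=0,i=20
  #..## -> #   bit 19 = 1  t=1,i=16
  #..#. -> #   bit 18 = 1  t=0,i=14
  #...# -> .   bit 17 = 0  t=0,i=10
  #.... -> #   bit 16 = 1  t=1,i=2
  .#### -> .   bit 15 = 0  t=0,i=3
  .###. -> .   bit 14 = 0  t=1,i=18
  .##.# -> .   bit 13 = 0  t=4,i=22
  .##.. -> .   bit 12 = 0  t=0,i=8
  .#.## -> .   bit 11 = 0  t=0,i=1
  .#.#. -> #   bit 10 = 1  t=0,i=19
  .#..# -> .   bit 9 = 0  t=0,i=13
  .#... -> #   bit 8 = 1  t=0,i=21
  ..### -> .   bit 7 = 0  t=1,i=17
  ..##. -> #   bit 6 = 1  t=3,i=22
  ..#.# -> #   bit 5 = 1  t=0,i=0
  ..#.. -> .   bit 4 = 0  t=0,i=12
  ...## -> .   bit 3 = 0  t=5,i=1
  ...#. -> #   bit 2 = 1  t=0,i=11
  ....# -> .   bit 1 = 0  t=1,i=5
  ..... -> #   bit 0 = 1  t=1,i=3
  bits 10000101010011010000010101100101 = 2236417381

2236417381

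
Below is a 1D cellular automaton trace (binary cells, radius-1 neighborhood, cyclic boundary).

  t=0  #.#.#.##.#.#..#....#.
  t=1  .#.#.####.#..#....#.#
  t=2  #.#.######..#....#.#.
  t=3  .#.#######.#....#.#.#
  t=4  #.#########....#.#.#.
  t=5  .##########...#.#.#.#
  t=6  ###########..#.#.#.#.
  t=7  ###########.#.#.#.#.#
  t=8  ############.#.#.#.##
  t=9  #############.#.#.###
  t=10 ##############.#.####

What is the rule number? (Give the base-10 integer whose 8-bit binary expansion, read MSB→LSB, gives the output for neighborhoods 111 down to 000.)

234

  [7] ### => #  t=1,i=6
  [6] ##. => #  t=0,i=7
  [5] #.# => #  t=0,i=1
  [4] #.. => .  t=0,i=12
  [3] .## => #  t=0,i=6
  [2] .#. => .  t=0,i=0
  [1] ..# => #  t=0,i=13
  [0] ... => .  t=0,i=16
  bits 11101010 = 234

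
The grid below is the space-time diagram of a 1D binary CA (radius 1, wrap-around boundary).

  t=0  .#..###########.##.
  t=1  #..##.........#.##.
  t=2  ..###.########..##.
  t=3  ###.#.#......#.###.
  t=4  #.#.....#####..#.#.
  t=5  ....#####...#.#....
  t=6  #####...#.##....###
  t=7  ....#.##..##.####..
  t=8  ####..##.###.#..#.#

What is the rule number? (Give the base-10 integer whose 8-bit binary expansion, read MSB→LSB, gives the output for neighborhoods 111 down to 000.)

75

  ###|.  b7=0 t=0,i=5
  ##.|#  b6=1 t=0,i=14
  #.#|.  b5=0 t=0,i=15
  #..|.  b4=0 t=0,i=2
  .##|#  b3=1 t=0,i=4
  .#.|.  b2=0 t=0,i=1
  ..#|#  b1=1 t=0,i=0
  ...|#  b0=1 t=1,i=6
  bits 01001011 = 75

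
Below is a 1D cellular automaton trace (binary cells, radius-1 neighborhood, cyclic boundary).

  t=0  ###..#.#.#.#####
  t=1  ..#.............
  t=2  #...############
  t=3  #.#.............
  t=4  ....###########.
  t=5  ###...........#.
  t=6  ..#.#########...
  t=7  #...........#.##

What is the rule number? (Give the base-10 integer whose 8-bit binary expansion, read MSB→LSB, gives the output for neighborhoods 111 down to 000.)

65

  [7] ### => .  t=0,i=0
  [6] ##. => #  t=0,i=2
  [5] #.# => .  t=0,i=6
  [4] #.. => .  t=0,i=3
  [3] .## => .  t=0,i=11
  [2] .#. => .  t=0,i=5
  [1] ..# => .  t=0,i=4
  [0] ... => #  t=1,i=0
  bits 01000001 = 65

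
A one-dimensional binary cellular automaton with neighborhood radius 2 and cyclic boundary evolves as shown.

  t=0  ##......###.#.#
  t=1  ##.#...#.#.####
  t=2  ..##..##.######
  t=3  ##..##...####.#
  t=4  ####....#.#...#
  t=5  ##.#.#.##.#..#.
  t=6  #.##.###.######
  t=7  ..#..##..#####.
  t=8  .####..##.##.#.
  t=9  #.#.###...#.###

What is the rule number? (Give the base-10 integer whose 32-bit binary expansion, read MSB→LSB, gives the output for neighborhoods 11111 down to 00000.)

2533214780

  nb #####: next=#  (t=1,i=13, bit31=1)
  nb ####.: next=.  (t=1,i=0, bit30=0)
  nb ###.#: next=.  (t=0,i=10, bit29=0)
  nb ###..: next=#  (t=0,i=1, bit28=1)
  nb ##.##: next=.  (t=2,i=8, bit27=0)
  nb ##.#.: next=#  (t=0,i=11, bit26=1)
  nb ##..#: next=#  (t=2,i=0, bit25=1)
  nb ##...: next=.  (t=0,i=2, bit24=0)
  nb #.###: next=#  (t=0,i=14, bit23=1)
  nb #.##.: next=#  (t=5,i=0, bit22=1)
  nb #.#.#: next=#  (t=0,i=12, bit21=1)
  nb #.#..: next=#  (t=1,i=3, bit20=1)
  nb #..##: next=#  (t=2,i=1, bit19=1)
  nb #..#.: next=#  (t=5,i=12, bit18=1)
  nb #...#: next=.  (t=1,i=5, bit17=0)
  nb #....: next=#  (t=0,i=3, bit16=1)
  nb .####: next=#  (t=1,i=12, bit15=1)
  nb .###.: next=#  (t=0,i=0, bit14=1)
  nb .##.#: next=.  (t=2,i=7, bit13=0)
  nb .##..: next=.  (t=2,i=3, bit12=0)
  nb .#.##: next=#  (t=0,i=13, bit11=1)
  nb .#.#.: next=.  (t=1,i=8, bit10=0)
  nb .#..#: next=#  (t=5,i=11, bit9=1)
  nb .#...: next=.  (t=1,i=4, bit8=0)
  nb ..###: next=.  (t=0,i=8, bit7=0)
  nb ..##.: next=.  (t=2,i=2, bit6=0)
  nb ..#.#: next=#  (t=1,i=7, bit5=1)
  nb ..#..: next=#  (t=7,i=2, bit4=1)
  nb ...##: next=#  (t=0,i=7, bit3=1)
  nb ...#.: next=#  (t=1,i=6, bit2=1)
  nb ....#: next=.  (t=0,i=6, bit1=0)
  nb .....: next=.  (t=0,i=4, bit0=0)
  bits 10010110111111011100101000111100 = 2533214780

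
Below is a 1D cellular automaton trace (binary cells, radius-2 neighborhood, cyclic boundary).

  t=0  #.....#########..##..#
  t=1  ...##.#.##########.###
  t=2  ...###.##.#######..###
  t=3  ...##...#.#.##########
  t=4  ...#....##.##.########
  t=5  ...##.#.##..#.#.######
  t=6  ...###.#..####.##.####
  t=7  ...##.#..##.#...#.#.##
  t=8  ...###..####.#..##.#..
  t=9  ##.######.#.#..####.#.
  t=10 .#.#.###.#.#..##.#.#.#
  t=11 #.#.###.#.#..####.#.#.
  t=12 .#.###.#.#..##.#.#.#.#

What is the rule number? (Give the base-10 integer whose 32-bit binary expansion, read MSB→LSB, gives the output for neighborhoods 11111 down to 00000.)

  #####|#  b31=1 t=0,i=8
  ####.|#  b30=1 t=0,i=13
  ###.#|.  b29=0 t=1,i=17
  ###..|#  b28=1 t=0,i=14
  ##.##|.  b27=0 t=1,i=18
  ##.#.|#  b26=1 t=1,i=5
  ##..#|#  b25=1 t=0,i=15
  ##...|.  b24=0 t=0,i=1
  #.###|#  b23=1 t=1,i=8
  #.##.|.  b22=0 t=2,i=7
  #.#.#|.  b21=0 t=1,i=6
  #.#..|.  b20=0 t=6,i=7
  #..##|#  b19=1 t=0,i=16
  #..#.|#  b18=1 t=5,i=11
  #...#|.  b17=0 t=1,i=1
  #....|.  b16=0 t=0,i=2
  .####|.  b15=0 t=0,i=7
  .###.|#  b14=1 t=1,i=20
  .##.#|#  b13=1 t=1,i=4
  .##..|.  b12=0 t=0,i=0
  .#.##|#  b11=1 t=1,i=7
  .#.#.|#  b10=1 t=3,i=9
  .#..#|.  b9=0 t=6,i=8
  .#...|#  b8=1 t=4,i=4
  ..###|#  b7=1 t=0,i=6
  ..##.|#  b6=1 t=0,i=17
  ..#.#|#  b5=1 t=3,i=8
  ..#..|#  b4=1 t=4,i=3
  ...##|.  b3=0 t=0,i=5
  ...#.|.  b2=0 t=3,i=7
  ....#|#  b1=1 t=0,i=4
  .....|#  b0=1 t=0,i=3
  bits 11010110100011000110110111110011 = 3599527411

3599527411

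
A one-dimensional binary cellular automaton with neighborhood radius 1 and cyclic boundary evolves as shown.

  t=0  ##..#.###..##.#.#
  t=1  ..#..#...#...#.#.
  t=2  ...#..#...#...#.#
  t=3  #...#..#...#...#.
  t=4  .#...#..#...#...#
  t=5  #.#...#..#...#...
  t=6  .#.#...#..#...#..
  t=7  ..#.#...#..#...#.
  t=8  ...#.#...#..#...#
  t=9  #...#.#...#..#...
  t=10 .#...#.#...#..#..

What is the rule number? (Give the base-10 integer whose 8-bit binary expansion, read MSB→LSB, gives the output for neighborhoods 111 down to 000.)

48

  ### -> .   bit 7 = 0  t=0,i=0
  ##. -> .   bit 6 = 0  t=0,i=1
  #.# -> #   bit 5 = 1  t=0,i=5
  #.. -> #   bit 4 = 1  t=0,i=2
  .## -> .   bit 3 = 0  t=0,i=6
  .#. -> .   bit 2 = 0  t=0,i=4
  ..# -> .   bit 1 = 0  t=0,i=3
  ... -> .   bit 0 = 0  t=1,i=0
  bits 00110000 = 48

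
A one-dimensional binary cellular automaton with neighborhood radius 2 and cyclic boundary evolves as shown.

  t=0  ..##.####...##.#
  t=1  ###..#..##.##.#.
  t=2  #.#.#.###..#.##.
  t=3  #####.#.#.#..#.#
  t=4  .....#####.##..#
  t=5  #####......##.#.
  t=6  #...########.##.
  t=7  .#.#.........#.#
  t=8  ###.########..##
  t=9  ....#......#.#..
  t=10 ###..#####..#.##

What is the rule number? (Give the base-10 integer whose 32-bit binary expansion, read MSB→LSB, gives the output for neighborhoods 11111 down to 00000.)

  #####|.  b31=0 t=3,i=1
  ####.|.  b30=0 t=0,i=7
  ###.#|.  b29=0 t=3,i=4
  ###..|#  b28=1 t=0,i=8
  ##.##|.  b27=0 t=0,i=4
  ##.#.|#  b26=1 t=0,i=14
  ##..#|.  b25=0 t=1,i=3
  ##...|#  b24=1 t=0,i=9
  #.###|#  b23=1 t=0,i=5
  #.##.|#  b22=1 t=1,i=11
  #.#.#|#  b21=1 t=1,i=14
  #.#..|.  b20=0 t=0,i=15
  #..##|#  b19=1 t=0,i=1
  #..#.|#  b18=1 t=1,i=4
  #...#|.  b17=0 t=0,i=10
  #....|#  b16=1 t=4,i=1
  .####|.  b15=0 t=0,i=6
  .###.|.  b14=0 t=1,i=1
  .##.#|.  b13=0 t=0,i=3
  .##..|#  b12=1 t=4,i=12
  .#.##|.  b11=0 t=1,i=15
  .#.#.|#  b10=1 t=2,i=1
  .#..#|#  b9=1 t=0,i=0
  .#...|#  b8=1 t=4,i=0
  ..###|.  b7=0 t=4,i=5
  ..##.|#  b6=1 t=0,i=2
  ..#.#|.  b5=0 t=2,i=11
  ..#..|.  b4=0 t=1,i=5
  ...##|#  b3=1 t=0,i=11
  ...#.|.  b2=0 t=7,i=12
  ....#|#  b1=1 t=4,i=3
  .....|#  b0=1 t=4,i=2
  bits 00010101111011010001011101001011 = 367859531

367859531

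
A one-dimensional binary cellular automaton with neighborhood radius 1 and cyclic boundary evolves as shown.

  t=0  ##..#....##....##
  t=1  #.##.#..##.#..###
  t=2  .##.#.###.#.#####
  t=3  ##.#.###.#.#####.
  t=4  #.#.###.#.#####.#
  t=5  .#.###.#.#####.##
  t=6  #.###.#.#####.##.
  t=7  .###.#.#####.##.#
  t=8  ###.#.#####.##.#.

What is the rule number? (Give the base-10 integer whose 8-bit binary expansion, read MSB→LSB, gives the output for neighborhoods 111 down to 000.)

186

  ### -> #   bit 7 = 1  t=0,i=0
  ##. -> .   bit 6 = 0  t=0,i=1
  #.# -> #   bit 5 = 1  t=1,i=1
  #.. -> #   bit 4 = 1  t=0,i=2
  .## -> #   bit 3 = 1  t=0,i=9
  .#. -> .   bit 2 = 0  t=0,i=4
  ..# -> #   bit 1 = 1  t=0,i=3
  ... -> .   bit 0 = 0  t=0,i=6
  bits 10111010 = 186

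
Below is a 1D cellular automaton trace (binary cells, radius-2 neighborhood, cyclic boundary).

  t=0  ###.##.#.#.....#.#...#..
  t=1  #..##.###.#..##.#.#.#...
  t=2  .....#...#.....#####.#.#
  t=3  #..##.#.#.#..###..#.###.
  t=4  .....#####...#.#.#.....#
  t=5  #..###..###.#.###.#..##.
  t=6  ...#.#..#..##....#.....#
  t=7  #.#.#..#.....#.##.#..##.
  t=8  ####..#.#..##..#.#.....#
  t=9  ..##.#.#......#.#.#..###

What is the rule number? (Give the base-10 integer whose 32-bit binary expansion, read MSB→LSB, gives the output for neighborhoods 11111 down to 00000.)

  ##### -> .   bit 31 = 0  t=2,i=17
  ####. -> #   bit 30 = 1  t=2,i=18
  ###.# -> .   bit 29 = 0  t=0,i=2
  ###.. -> #   bit 28 = 1  t=3,i=15
  ##.## -> #   bit 27 = 1  t=0,i=3
  ##.#. -> #   bit 26 = 1  t=0,i=6
  ##..# -> .   bit 25 = 0  t=3,i=16
  ##... -> #   bit 24 = 1  t=4,i=10
  #.### -> .   bit 23 = 0  t=1,i=6
  #.##. -> #   bit 22 = 1  t=0,i=4
  #.#.# -> #   bit 21 = 1  t=0,i=7
  #.#.. -> .   bit 20 = 0  t=0,i=9
  #..## -> .   bit 19 = 0  t=0,i=23
  #..#. -> #   bit 18 = 1  t=3,i=17
  #...# -> .   bit 17 = 0  t=0,i=19
  #.... -> .   bit 16 = 0  t=0,i=11
  .#### -> .   bit 15 = 0  t=2,i=16
  .###. -> .   bit 14 = 0  t=0,i=1
  .##.# -> .   bit 13 = 0  t=0,i=5
  .##.. -> .   bit 12 = 0  t=6,i=12
  .#.## -> .   bit 11 = 0  t=3,i=19
  .#.#. -> #   bit 10 = 1  t=0,i=8
  .#..# -> .   bit 9 = 0  t=0,i=22
  .#... -> #   bit 8 = 1  t=0,i=10
  ..### -> #   bit 7 = 1  t=0,i=0
  ..##. -> .   bit 6 = 0  t=1,i=3
  ..#.# -> .   bit 5 = 0  t=0,i=15
  ..#.. -> .   bit 4 = 0  t=0,i=21
  ...## -> #   bit 3 = 1  t=2,i=14
  ...#. -> #   bit 2 = 1  t=0,i=14
  ....# -> #   bit 1 = 1  t=0,i=13
  ..... -> .   bit 0 = 0  t=0,i=12
  bits 01011101011001000000010110001110 = 1566836110

1566836110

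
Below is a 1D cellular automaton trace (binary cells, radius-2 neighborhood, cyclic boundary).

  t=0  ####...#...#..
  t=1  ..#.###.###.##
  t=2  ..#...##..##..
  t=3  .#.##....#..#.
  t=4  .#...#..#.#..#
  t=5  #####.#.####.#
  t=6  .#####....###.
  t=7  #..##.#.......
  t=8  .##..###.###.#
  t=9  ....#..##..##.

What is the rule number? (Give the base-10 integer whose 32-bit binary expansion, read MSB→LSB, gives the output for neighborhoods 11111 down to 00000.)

  #####|#  b31=1 t=5,i=1
  ####.|#  b30=1 t=0,i=2
  ###.#|#  b29=1 t=1,i=6
  ###..|.  b28=0 t=0,i=3
  ##.##|#  b27=1 t=1,i=7
  ##.#.|#  b26=1 t=5,i=5
  ##..#|.  b25=0 t=1,i=0
  ##...|#  b24=1 t=0,i=4
  #.###|.  b23=0 t=1,i=4
  #.##.|.  b22=0 t=1,i=12
  #.#.#|.  b21=0 t=5,i=6
  #.#..|#  b20=1 t=4,i=1
  #..##|#  b19=1 t=0,i=13
  #..#.|.  b18=0 t=1,i=1
  #...#|#  b17=1 t=0,i=5
  #....|.  b16=0 t=2,i=13
  .####|.  b15=0 t=0,i=1
  .###.|.  b14=0 t=1,i=5
  .##.#|.  b13=0 t=7,i=4
  .##..|.  b12=0 t=1,i=13
  .#.##|.  b11=0 t=1,i=3
  .#.#.|#  b10=1 t=4,i=0
  .#..#|#  b9=1 t=0,i=12
  .#...|#  b8=1 t=0,i=8
  ..###|.  b7=0 t=0,i=0
  ..##.|.  b6=0 t=2,i=6
  ..#.#|#  b5=1 t=1,i=2
  ..#..|.  b4=0 t=0,i=7
  ...##|.  b3=0 t=2,i=5
  ...#.|#  b2=1 t=0,i=6
  ....#|.  b1=0 t=2,i=0
  .....|#  b0=1 t=7,i=9
  bits 11101101000110100000011100100101 = 3977905957

3977905957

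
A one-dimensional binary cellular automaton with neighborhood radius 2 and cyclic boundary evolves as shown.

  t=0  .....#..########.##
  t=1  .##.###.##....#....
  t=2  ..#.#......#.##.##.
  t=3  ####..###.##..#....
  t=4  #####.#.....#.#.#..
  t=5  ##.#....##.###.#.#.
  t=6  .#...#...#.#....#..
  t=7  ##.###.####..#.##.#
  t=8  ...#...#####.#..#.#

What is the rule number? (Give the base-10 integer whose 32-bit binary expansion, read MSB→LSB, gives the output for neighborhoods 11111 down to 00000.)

  ##### -> .   bit 31 = 0  t=0,i=10
  ####. -> #   bit 30 = 1  t=0,i=14
  ###.# -> .   bit 29 = 0  t=0,i=15
  ###.. -> #   bit 28 = 1  t=3,i=3
  ##.## -> .   bit 27 = 0  t=0,i=16
  ##.#. -> .   bit 26 = 0  t=4,i=5
  ##..# -> #   bit 25 = 1  t=3,i=4
  ##... -> .   bit 24 = 0  t=0,i=0
  #.### -> #   bit 23 = 1  t=1,i=4
  #.##. -> .   bit 22 = 0  t=0,i=17
  #.#.# -> .   bit 21 = 0  t=4,i=14
  #.#.. -> .   bit 20 = 0  t=2,i=4
  #..## -> .   bit 19 = 0  t=0,i=7
  #..#. -> .   bit 18 = 0  t=3,i=13
  #...# -> #   bit 17 = 1  t=2,i=0
  #.... -> #   bit 16 = 1  t=0,i=1
  .#### -> #   bit 15 = 1  t=0,i=9
  .###. -> .   bit 14 = 0  t=1,i=5
  .##.# -> #   bit 13 = 1  t=1,i=2
  .##.. -> .   bit 12 = 0  t=0,i=18
  .#.## -> .   bit 11 = 0  t=2,i=12
  .#.#. -> #   bit 10 = 1  t=2,i=3
  .#..# -> #   bit 9 = 1  t=0,i=6
  .#... -> .   bit 8 = 0  t=1,i=15
  ..### -> #   bit 7 = 1  t=0,i=8
  ..##. -> .   bit 6 = 0  t=1,i=1
  ..#.# -> #   bit 5 = 1  t=2,i=2
  ..#.. -> #   bit 4 = 1  t=0,i=5
  ...## -> .   bit 3 = 0  t=1,i=0
  ...#. -> #   bit 2 = 1  t=0,i=4
  ....# -> .   bit 1 = 0  t=0,i=3
  ..... -> #   bit 0 = 1  t=0,i=2
  bits 01010010100000111010011010110101 = 1384359605

1384359605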